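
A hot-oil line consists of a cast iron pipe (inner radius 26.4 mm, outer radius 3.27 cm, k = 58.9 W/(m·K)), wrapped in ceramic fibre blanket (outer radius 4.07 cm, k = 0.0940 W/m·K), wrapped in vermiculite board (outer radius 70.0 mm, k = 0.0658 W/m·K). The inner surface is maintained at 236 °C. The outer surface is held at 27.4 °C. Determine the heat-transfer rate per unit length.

Q' = 124 W/m

Resistance network (inner→outer):
  R'_cast iron = ln(0.0327/0.0264)/(2πk) = 0.2140/(2π·58.9) = 5.783×10^-4 m·K/W
  R'_ceramic fibre blanket = ln(0.0407/0.0327)/(2πk) = 0.2189/(2π·0.0940) = 0.3705 m·K/W
  R'_vermiculite board = ln(0.0700/0.0407)/(2πk) = 0.5423/(2π·0.0658) = 1.312 m·K/W
ΣR = 5.783×10^-4 + 0.3705 + 1.312 = 1.683 m·K/W
Q' = ΔT/ΣR = (236 °C − 27.4 °C)/1.683 = 124 W/m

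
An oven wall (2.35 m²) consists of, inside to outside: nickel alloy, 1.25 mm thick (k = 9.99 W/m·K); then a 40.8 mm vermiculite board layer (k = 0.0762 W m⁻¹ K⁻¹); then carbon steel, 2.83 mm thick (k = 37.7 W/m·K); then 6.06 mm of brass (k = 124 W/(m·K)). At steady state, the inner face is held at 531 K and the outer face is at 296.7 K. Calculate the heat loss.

Resistance network (inner→outer):
  R_nickel alloy = L/(kA) = 0.00125/(9.99·2.35) = 5.324×10^-5 K/W
  R_vermiculite board = L/(kA) = 0.0408/(0.0762·2.35) = 0.2278 K/W
  R_carbon steel = L/(kA) = 0.00283/(37.7·2.35) = 3.194×10^-5 K/W
  R_brass = L/(kA) = 0.00606/(124·2.35) = 2.080×10^-5 K/W
ΣR = 5.324×10^-5 + 0.2278 + 3.194×10^-5 + 2.080×10^-5 = 0.2279 K/W
Q = ΔT/ΣR = (531 K − 296.7 K)/0.2279 = 1030 W

Q = 1030 W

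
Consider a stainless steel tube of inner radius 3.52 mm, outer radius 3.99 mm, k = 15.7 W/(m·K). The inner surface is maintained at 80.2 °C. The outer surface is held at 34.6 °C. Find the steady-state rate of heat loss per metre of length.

Q' = 2πk·ΔT/ln(r₂/r₁) = 2π × 15.7 × 45.6 / ln(0.00399/0.00352) = 35900 W/m

Q' = 35900 W/m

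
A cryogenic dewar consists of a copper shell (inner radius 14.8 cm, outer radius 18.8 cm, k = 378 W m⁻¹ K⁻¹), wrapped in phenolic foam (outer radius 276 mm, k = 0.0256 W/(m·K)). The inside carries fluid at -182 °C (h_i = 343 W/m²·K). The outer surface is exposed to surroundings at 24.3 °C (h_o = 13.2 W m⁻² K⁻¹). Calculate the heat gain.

Treat each layer as a resistance in series:
  R_conv,in = 1/(4πr²h) = 1/(4π·0.148²·343) = 0.01059 K/W
  R_copper = (1/0.148 − 1/0.188)/(4πk) = 1.438/(4π·378) = 3.026×10^-4 K/W
  R_phenolic foam = (1/0.188 − 1/0.276)/(4πk) = 1.696/(4π·0.0256) = 5.272 K/W
  R_conv,out = 1/(4πr²h) = 1/(4π·0.276²·13.2) = 0.07914 K/W
ΣR = 0.01059 + 3.026×10^-4 + 5.272 + 0.07914 = 5.362 K/W
Q = ΔT/ΣR = (-182 °C − 24.3 °C)/5.362 = -38.5 W
(Negative Q ⇒ heat flows inward; heat gain = 38.5 W.)

Q = 38.5 W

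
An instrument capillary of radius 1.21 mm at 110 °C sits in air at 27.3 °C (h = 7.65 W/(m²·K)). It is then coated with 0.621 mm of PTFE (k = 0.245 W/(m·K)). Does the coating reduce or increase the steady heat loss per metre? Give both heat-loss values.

Critical radius for a cylinder: r_cr = k/h = 0.0320 m = 3.20 cm.
Outer radius after coating: r₂ = 0.00121 + 6.21×10^-4 = 0.001831 m.
Since r₁ < r_cr and r₂ ≤ r_cr, the coating moves toward the maximum at r_cr — heat loss rises.
Bare: R = 1/(2πr₁h) = 17.19 m·K/W; Q = 82.7/17.19 = 4.81 W/m.
Coated: R = R_cond + R_conv = 11.63 m·K/W; Q = 82.7/11.63 = 7.11 W/m.

increases: 4.81 → 7.11 W/m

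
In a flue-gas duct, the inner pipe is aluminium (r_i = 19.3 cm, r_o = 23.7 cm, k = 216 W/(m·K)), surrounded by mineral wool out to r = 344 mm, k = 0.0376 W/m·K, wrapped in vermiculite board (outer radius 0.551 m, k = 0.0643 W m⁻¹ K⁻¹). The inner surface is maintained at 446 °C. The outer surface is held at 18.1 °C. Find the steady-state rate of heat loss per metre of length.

Resistance network (inner→outer):
  R'_aluminium = ln(0.237/0.193)/(2πk) = 0.2054/(2π·216) = 1.513×10^-4 m·K/W
  R'_mineral wool = ln(0.344/0.237)/(2πk) = 0.3726/(2π·0.0376) = 1.577 m·K/W
  R'_vermiculite board = ln(0.551/0.344)/(2πk) = 0.4711/(2π·0.0643) = 1.166 m·K/W
ΣR = 1.513×10^-4 + 1.577 + 1.166 = 2.743 m·K/W
Q' = ΔT/ΣR = (446 °C − 18.1 °C)/2.743 = 156 W/m

Q' = 156 W/m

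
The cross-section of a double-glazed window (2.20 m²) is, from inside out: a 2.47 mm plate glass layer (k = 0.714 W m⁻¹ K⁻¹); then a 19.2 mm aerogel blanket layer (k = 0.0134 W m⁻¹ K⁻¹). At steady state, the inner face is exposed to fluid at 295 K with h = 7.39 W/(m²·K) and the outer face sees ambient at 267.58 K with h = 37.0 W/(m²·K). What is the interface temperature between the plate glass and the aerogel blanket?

Resistance network (inner→outer):
  R_conv,in = 1/(hA) = 1/(7.39·2.20) = 0.06151 K/W
  R_plate glass = L/(kA) = 0.00247/(0.714·2.20) = 0.001572 K/W
  R_aerogel blanket = L/(kA) = 0.0192/(0.0134·2.20) = 0.6513 K/W
  R_conv,out = 1/(hA) = 1/(37.0·2.20) = 0.01229 K/W
ΣR = 0.06151 + 0.001572 + 0.6513 + 0.01229 = 0.7267 K/W
Q = ΔT/ΣR = (295 K − 267.58 K)/0.7267 = 37.73 W
From the inner boundary to the plate glass/aerogel blanket interface, ΣR_partial = 0.06308 K/W.
T_interface = T_in − Q·ΣR_partial = 295 K − (37.73)(0.06308) = 292.6 K

T = 292.6 K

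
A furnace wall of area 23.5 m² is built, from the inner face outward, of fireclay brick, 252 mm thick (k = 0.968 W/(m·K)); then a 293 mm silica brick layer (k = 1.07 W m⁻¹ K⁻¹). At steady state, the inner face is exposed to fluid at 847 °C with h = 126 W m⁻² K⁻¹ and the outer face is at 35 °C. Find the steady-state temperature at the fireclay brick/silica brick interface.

Treat each layer as a resistance in series:
  R_conv,in = 1/(hA) = 1/(126·23.5) = 3.377×10^-4 K/W
  R_fireclay brick = L/(kA) = 0.252/(0.968·23.5) = 0.01108 K/W
  R_silica brick = L/(kA) = 0.293/(1.07·23.5) = 0.01165 K/W
ΣR = 3.377×10^-4 + 0.01108 + 0.01165 = 0.02307 K/W
Q = ΔT/ΣR = (847 °C − 35 °C)/0.02307 = 35200 W
From the inner boundary to the fireclay brick/silica brick interface, ΣR_partial = 0.01142 K/W.
T_interface = T_in − Q·ΣR_partial = 847 °C − (35200)(0.01142) = 445 °C

T = 445 °C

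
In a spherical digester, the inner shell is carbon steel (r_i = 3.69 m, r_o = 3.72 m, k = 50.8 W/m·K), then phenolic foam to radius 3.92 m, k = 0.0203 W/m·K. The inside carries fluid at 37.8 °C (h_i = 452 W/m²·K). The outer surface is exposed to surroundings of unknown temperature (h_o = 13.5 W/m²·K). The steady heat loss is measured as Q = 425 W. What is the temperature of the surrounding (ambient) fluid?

Sum the resistances:
  R_conv,in = 1/(4πr²h) = 1/(4π·3.69²·452) = 1.293×10^-5 K/W
  R_carbon steel = (1/3.69 − 1/3.72)/(4πk) = 0.002186/(4π·50.8) = 3.424×10^-6 K/W
  R_phenolic foam = (1/3.72 − 1/3.92)/(4πk) = 0.01372/(4π·0.0203) = 0.05376 K/W
  R_conv,out = 1/(4πr²h) = 1/(4π·3.92²·13.5) = 3.836×10^-4 K/W
ΣR = 0.05416 K/W
ΔT = Q·ΣR = 425 × 0.05416 = 23.02 K
Heat flows outward, so T_out = T_in − ΔT = 37.8 − 23.02 = 14.8 °C

T_out = 14.8 °C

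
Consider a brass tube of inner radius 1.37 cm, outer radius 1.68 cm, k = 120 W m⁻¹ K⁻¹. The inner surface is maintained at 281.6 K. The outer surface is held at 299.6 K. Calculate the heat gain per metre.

Q' = 2πk·ΔT/ln(r₂/r₁) = 2π × 120 × 18 / ln(0.0168/0.0137) = 66500 W/m

Q' = 66500 W/m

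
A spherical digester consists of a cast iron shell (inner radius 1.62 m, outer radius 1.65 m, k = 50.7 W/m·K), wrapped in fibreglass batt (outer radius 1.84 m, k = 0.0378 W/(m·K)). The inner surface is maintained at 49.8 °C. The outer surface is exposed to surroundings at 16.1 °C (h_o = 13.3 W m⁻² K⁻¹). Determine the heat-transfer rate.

Series thermal resistances, inner to outer:
  R_cast iron = (1/1.62 − 1/1.65)/(4πk) = 0.01122/(4π·50.7) = 1.762×10^-5 K/W
  R_fibreglass batt = (1/1.65 − 1/1.84)/(4πk) = 0.06258/(4π·0.0378) = 0.1317 K/W
  R_conv,out = 1/(4πr²h) = 1/(4π·1.84²·13.3) = 0.001767 K/W
ΣR = 1.762×10^-5 + 0.1317 + 0.001767 = 0.1335 K/W
Q = ΔT/ΣR = (49.8 °C − 16.1 °C)/0.1335 = 252 W

Q = 252 W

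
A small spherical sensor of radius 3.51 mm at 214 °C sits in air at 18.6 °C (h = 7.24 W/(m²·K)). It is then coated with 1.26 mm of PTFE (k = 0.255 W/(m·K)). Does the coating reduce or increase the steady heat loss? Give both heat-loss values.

increases: 0.219 → 0.386 W

Critical radius for a sphere: r_cr = 2k/h = 0.0704 m = 7.04 cm.
Outer radius after coating: r₂ = 0.00351 + 0.00126 = 0.00477 m.
Since r₁ < r_cr and r₂ ≤ r_cr, the coating moves toward the maximum at r_cr — heat loss rises.
Bare: R = 1/(4πr₁²h) = 892.1 K/W; Q = 195.4/892.1 = 0.219 W.
Coated: R = R_cond + R_conv = 506.6 K/W; Q = 195.4/506.6 = 0.386 W.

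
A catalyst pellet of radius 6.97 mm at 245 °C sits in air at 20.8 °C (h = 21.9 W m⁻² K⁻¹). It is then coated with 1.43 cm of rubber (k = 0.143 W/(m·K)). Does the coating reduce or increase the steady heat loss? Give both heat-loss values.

Critical radius for a sphere: r_cr = 2k/h = 0.0131 m = 1.31 cm.
Outer radius after coating: r₂ = 0.00697 + 0.0143 = 0.02127 m.
r₁ < r_cr < r₂: heat loss rises to a maximum at r_cr then falls. Whether the coating helps depends on whether Q(r₂) has dropped back below Q(r₁).
Bare: R = 1/(4πr₁²h) = 74.80 K/W; Q = 224.2/74.80 = 3.00 W.
Coated: R = R_cond + R_conv = 61.71 K/W; Q = 224.2/61.71 = 3.63 W.

increases: 3.00 → 3.63 W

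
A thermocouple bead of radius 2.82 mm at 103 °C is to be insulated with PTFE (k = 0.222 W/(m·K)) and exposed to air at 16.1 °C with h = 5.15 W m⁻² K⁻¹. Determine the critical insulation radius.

r_cr = 8.62 cm

For a sphere, r_cr = 2k_ins/h = 2·0.222/5.15 = 0.0862 m = 8.62 cm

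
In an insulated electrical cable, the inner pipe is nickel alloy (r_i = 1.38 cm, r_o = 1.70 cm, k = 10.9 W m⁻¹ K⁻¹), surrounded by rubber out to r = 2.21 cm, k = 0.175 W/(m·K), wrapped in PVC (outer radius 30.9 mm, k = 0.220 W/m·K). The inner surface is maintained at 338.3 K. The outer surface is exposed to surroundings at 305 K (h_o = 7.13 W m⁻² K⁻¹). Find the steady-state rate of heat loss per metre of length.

Treat each layer as a resistance in series:
  R'_nickel alloy = ln(0.0170/0.0138)/(2πk) = 0.2085/(2π·10.9) = 0.003045 m·K/W
  R'_rubber = ln(0.0221/0.0170)/(2πk) = 0.2624/(2π·0.175) = 0.2386 m·K/W
  R'_PVC = ln(0.0309/0.0221)/(2πk) = 0.3352/(2π·0.220) = 0.2425 m·K/W
  R'_conv,out = 1/(2πr h) = 1/(2π·0.0309·7.13) = 0.7224 m·K/W
ΣR = 0.003045 + 0.2386 + 0.2425 + 0.7224 = 1.207 m·K/W
Q' = ΔT/ΣR = (338.3 K − 305 K)/1.207 = 27.6 W/m

Q' = 27.6 W/m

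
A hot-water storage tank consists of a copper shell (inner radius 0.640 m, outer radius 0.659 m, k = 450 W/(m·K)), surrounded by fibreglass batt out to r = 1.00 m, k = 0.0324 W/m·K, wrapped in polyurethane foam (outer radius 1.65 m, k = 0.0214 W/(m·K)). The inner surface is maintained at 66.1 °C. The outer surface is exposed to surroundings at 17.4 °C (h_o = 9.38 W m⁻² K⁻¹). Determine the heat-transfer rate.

Treat each layer as a resistance in series:
  R_copper = (1/0.640 − 1/0.659)/(4πk) = 0.04505/(4π·450) = 7.966×10^-6 K/W
  R_fibreglass batt = (1/0.659 − 1/1.00)/(4πk) = 0.5175/(4π·0.0324) = 1.271 K/W
  R_polyurethane foam = (1/1.00 − 1/1.65)/(4πk) = 0.3939/(4π·0.0214) = 1.465 K/W
  R_conv,out = 1/(4πr²h) = 1/(4π·1.65²·9.38) = 0.003116 K/W
ΣR = 7.966×10^-6 + 1.271 + 1.465 + 0.003116 = 2.739 K/W
Q = ΔT/ΣR = (66.1 °C − 17.4 °C)/2.739 = 17.8 W

Q = 17.8 W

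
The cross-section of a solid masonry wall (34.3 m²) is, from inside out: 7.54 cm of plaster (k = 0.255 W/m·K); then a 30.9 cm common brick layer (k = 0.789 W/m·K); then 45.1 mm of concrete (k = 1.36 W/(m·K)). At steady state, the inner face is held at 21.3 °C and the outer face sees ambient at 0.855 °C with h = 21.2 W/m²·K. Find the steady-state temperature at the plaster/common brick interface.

Series thermal resistances, inner to outer:
  R_plaster = L/(kA) = 0.0754/(0.255·34.3) = 0.008621 K/W
  R_common brick = L/(kA) = 0.309/(0.789·34.3) = 0.01142 K/W
  R_concrete = L/(kA) = 0.0451/(1.36·34.3) = 9.668×10^-4 K/W
  R_conv,out = 1/(hA) = 1/(21.2·34.3) = 0.001375 K/W
ΣR = 0.008621 + 0.01142 + 9.668×10^-4 + 0.001375 = 0.02238 K/W
Q = ΔT/ΣR = (21.3 °C − 0.855 °C)/0.02238 = 913.5 W
From the inner boundary to the plaster/common brick interface, ΣR_partial = 0.008621 K/W.
T_interface = T_in − Q·ΣR_partial = 21.3 °C − (913.5)(0.008621) = 13.4 °C

T = 13.4 °C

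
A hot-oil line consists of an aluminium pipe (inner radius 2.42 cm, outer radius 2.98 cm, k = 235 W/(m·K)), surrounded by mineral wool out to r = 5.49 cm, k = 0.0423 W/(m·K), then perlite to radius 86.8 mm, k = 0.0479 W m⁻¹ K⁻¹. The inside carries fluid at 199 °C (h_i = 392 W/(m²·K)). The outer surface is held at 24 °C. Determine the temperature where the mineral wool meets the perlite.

T = 93.4 °C

Series thermal resistances, inner to outer:
  R'_conv,in = 1/(2πr h) = 1/(2π·0.0242·392) = 0.01678 m·K/W
  R'_aluminium = ln(0.0298/0.0242)/(2πk) = 0.2082/(2π·235) = 1.410×10^-4 m·K/W
  R'_mineral wool = ln(0.0549/0.0298)/(2πk) = 0.6110/(2π·0.0423) = 2.299 m·K/W
  R'_perlite = ln(0.0868/0.0549)/(2πk) = 0.4581/(2π·0.0479) = 1.522 m·K/W
ΣR = 0.01678 + 1.410×10^-4 + 2.299 + 1.522 = 3.838 m·K/W
Q' = ΔT/ΣR = (199 °C − 24 °C)/3.838 = 45.60 W/m
From the inner boundary to the mineral wool/perlite interface, ΣR_partial = 2.316 m·K/W.
T_interface = T_in − Q'·ΣR_partial = 199 °C − (45.60)(2.316) = 93.4 °C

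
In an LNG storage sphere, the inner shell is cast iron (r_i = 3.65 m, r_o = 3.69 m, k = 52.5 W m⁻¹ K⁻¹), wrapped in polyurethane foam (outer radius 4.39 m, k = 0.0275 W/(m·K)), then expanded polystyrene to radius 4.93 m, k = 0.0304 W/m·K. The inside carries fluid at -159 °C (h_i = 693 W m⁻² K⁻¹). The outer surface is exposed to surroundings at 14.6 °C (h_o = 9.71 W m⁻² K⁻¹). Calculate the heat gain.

Series thermal resistances, inner to outer:
  R_conv,in = 1/(4πr²h) = 1/(4π·3.65²·693) = 8.619×10^-6 K/W
  R_cast iron = (1/3.65 − 1/3.69)/(4πk) = 0.002970/(4π·52.5) = 4.502×10^-6 K/W
  R_polyurethane foam = (1/3.69 − 1/4.39)/(4πk) = 0.04321/(4π·0.0275) = 0.1250 K/W
  R_expanded polystyrene = (1/4.39 − 1/4.93)/(4πk) = 0.02495/(4π·0.0304) = 0.06531 K/W
  R_conv,out = 1/(4πr²h) = 1/(4π·4.93²·9.71) = 3.372×10^-4 K/W
ΣR = 8.619×10^-6 + 4.502×10^-6 + 0.1250 + 0.06531 + 3.372×10^-4 = 0.1907 K/W
Q = ΔT/ΣR = (-159 °C − 14.6 °C)/0.1907 = -910 W
(Negative Q ⇒ heat flows inward; heat gain = 910 W.)

Q = 910 W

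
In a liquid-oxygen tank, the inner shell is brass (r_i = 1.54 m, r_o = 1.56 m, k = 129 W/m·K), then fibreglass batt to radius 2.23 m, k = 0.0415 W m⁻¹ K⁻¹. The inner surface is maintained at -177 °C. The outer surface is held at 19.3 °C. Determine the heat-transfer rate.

Q = 532 W

Treat each layer as a resistance in series:
  R_brass = (1/1.54 − 1/1.56)/(4πk) = 0.008325/(4π·129) = 5.136×10^-6 K/W
  R_fibreglass batt = (1/1.56 − 1/2.23)/(4πk) = 0.1926/(4π·0.0415) = 0.3693 K/W
ΣR = 5.136×10^-6 + 0.3693 = 0.3693 K/W
Q = ΔT/ΣR = (-177 °C − 19.3 °C)/0.3693 = -532 W
(Negative Q ⇒ heat flows inward; heat gain = 532 W.)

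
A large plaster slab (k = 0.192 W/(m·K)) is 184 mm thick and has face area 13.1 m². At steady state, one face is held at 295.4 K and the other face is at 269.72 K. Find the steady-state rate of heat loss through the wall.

Q = kA·ΔT/L = 0.192 × 13.1 × |295.4 K − 269.72 K| / 0.184 = 351 W

Q = 351 W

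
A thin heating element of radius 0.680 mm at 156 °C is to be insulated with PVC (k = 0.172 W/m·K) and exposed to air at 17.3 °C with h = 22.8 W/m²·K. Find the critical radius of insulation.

For a cylinder, r_cr = k_ins/h = 0.172/22.8 = 0.00754 m = 0.754 cm

r_cr = 0.754 cm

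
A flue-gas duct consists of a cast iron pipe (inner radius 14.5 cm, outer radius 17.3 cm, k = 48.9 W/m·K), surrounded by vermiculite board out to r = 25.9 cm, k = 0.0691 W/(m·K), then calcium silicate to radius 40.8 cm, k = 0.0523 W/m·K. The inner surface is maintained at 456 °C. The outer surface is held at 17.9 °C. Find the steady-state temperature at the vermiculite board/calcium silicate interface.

T = 280 °C

Resistance network (inner→outer):
  R'_cast iron = ln(0.173/0.145)/(2πk) = 0.1766/(2π·48.9) = 5.746×10^-4 m·K/W
  R'_vermiculite board = ln(0.259/0.173)/(2πk) = 0.4035/(2π·0.0691) = 0.9294 m·K/W
  R'_calcium silicate = ln(0.408/0.259)/(2πk) = 0.4544/(2π·0.0523) = 1.383 m·K/W
ΣR = 5.746×10^-4 + 0.9294 + 1.383 = 2.313 m·K/W
Q' = ΔT/ΣR = (456 °C − 17.9 °C)/2.313 = 189.4 W/m
From the inner boundary to the vermiculite board/calcium silicate interface, ΣR_partial = 0.9300 m·K/W.
T_interface = T_in − Q'·ΣR_partial = 456 °C − (189.4)(0.9300) = 280 °C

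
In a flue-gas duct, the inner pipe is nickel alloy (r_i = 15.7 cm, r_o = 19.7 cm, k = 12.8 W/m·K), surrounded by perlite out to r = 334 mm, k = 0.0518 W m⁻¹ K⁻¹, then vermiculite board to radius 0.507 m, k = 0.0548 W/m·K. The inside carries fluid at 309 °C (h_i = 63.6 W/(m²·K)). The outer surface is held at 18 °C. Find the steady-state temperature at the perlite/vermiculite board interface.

Series thermal resistances, inner to outer:
  R'_conv,in = 1/(2πr h) = 1/(2π·0.157·63.6) = 0.01594 m·K/W
  R'_nickel alloy = ln(0.197/0.157)/(2πk) = 0.2270/(2π·12.8) = 0.002822 m·K/W
  R'_perlite = ln(0.334/0.197)/(2πk) = 0.5279/(2π·0.0518) = 1.622 m·K/W
  R'_vermiculite board = ln(0.507/0.334)/(2πk) = 0.4174/(2π·0.0548) = 1.212 m·K/W
ΣR = 0.01594 + 0.002822 + 1.622 + 1.212 = 2.853 m·K/W
Q' = ΔT/ΣR = (309 °C − 18 °C)/2.853 = 102.0 W/m
From the inner boundary to the perlite/vermiculite board interface, ΣR_partial = 1.641 m·K/W.
T_interface = T_in − Q'·ΣR_partial = 309 °C − (102.0)(1.641) = 142 °C

T = 142 °C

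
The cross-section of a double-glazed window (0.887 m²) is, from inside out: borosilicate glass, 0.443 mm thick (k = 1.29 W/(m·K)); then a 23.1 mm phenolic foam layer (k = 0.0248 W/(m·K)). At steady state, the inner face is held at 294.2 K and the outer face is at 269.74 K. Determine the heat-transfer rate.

Q = 23.3 W

Resistance network (inner→outer):
  R_borosilicate glass = L/(kA) = 4.43×10^-4/(1.29·0.887) = 3.872×10^-4 K/W
  R_phenolic foam = L/(kA) = 0.0231/(0.0248·0.887) = 1.050 K/W
ΣR = 3.872×10^-4 + 1.050 = 1.050 K/W
Q = ΔT/ΣR = (294.2 K − 269.74 K)/1.050 = 23.3 W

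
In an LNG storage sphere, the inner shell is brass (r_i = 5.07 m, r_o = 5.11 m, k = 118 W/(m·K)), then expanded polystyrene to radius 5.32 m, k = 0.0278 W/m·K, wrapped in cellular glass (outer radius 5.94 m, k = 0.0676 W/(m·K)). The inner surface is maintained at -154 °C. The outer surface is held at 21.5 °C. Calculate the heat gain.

Treat each layer as a resistance in series:
  R_brass = (1/5.07 − 1/5.11)/(4πk) = 0.001544/(4π·118) = 1.041×10^-6 K/W
  R_expanded polystyrene = (1/5.11 − 1/5.32)/(4πk) = 0.007725/(4π·0.0278) = 0.02211 K/W
  R_cellular glass = (1/5.32 − 1/5.94)/(4πk) = 0.01962/(4π·0.0676) = 0.02310 K/W
ΣR = 1.041×10^-6 + 0.02211 + 0.02310 = 0.04521 K/W
Q = ΔT/ΣR = (-154 °C − 21.5 °C)/0.04521 = -3880 W
(Negative Q ⇒ heat flows inward; heat gain = 3880 W.)

Q = 3.88 kW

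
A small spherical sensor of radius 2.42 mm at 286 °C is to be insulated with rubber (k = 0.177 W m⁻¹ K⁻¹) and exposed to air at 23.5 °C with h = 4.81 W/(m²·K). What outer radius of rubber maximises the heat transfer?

For a sphere, r_cr = 2k_ins/h = 2·0.177/4.81 = 0.0736 m = 7.36 cm

r_cr = 7.36 cm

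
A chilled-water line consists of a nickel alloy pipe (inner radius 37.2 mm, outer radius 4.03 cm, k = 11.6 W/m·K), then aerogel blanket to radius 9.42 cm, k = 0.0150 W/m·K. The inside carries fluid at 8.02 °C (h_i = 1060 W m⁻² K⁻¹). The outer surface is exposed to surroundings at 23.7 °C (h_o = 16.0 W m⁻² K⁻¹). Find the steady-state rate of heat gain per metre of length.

Treat each layer as a resistance in series:
  R'_conv,in = 1/(2πr h) = 1/(2π·0.0372·1060) = 0.004036 m·K/W
  R'_nickel alloy = ln(0.0403/0.0372)/(2πk) = 0.08004/(2π·11.6) = 0.001098 m·K/W
  R'_aerogel blanket = ln(0.0942/0.0403)/(2πk) = 0.8491/(2π·0.0150) = 9.009 m·K/W
  R'_conv,out = 1/(2πr h) = 1/(2π·0.0942·16.0) = 0.1056 m·K/W
ΣR = 0.004036 + 0.001098 + 9.009 + 0.1056 = 9.120 m·K/W
Q' = ΔT/ΣR = (8.02 °C − 23.7 °C)/9.120 = -1.72 W/m
(Negative Q' ⇒ heat flows inward; heat gain = 1.72 W/m.)

Q' = 1.72 W/m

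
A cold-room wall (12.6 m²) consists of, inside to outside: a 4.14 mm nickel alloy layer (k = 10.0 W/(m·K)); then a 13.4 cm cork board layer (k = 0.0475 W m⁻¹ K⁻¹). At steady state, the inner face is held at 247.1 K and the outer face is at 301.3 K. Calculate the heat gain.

Treat each layer as a resistance in series:
  R_nickel alloy = L/(kA) = 0.00414/(10.0·12.6) = 3.286×10^-5 K/W
  R_cork board = L/(kA) = 0.134/(0.0475·12.6) = 0.2239 K/W
ΣR = 3.286×10^-5 + 0.2239 = 0.2239 K/W
Q = ΔT/ΣR = (247.1 K − 301.3 K)/0.2239 = -242 W
(Negative Q ⇒ heat flows inward; heat gain = 242 W.)

Q = 242 W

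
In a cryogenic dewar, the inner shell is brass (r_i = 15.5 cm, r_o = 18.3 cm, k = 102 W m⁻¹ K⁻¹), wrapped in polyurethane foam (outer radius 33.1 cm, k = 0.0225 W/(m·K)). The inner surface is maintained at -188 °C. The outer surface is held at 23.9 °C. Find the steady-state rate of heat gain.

Q = 24.5 W

Resistance network (inner→outer):
  R_brass = (1/0.155 − 1/0.183)/(4πk) = 0.9871/(4π·102) = 7.701×10^-4 K/W
  R_polyurethane foam = (1/0.183 − 1/0.331)/(4πk) = 2.443/(4π·0.0225) = 8.642 K/W
ΣR = 7.701×10^-4 + 8.642 = 8.643 K/W
Q = ΔT/ΣR = (-188 °C − 23.9 °C)/8.643 = -24.5 W
(Negative Q ⇒ heat flows inward; heat gain = 24.5 W.)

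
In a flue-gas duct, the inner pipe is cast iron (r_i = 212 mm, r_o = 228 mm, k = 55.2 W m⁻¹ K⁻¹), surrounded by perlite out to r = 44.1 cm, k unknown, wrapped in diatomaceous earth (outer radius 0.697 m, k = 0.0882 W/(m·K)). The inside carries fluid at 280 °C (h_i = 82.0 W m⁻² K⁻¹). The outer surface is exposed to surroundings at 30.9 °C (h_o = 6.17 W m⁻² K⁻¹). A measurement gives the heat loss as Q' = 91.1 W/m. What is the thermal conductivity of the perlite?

k = 0.0564 W/m·K

ΣR = ΔT/Q' = |280 − 30.9|/91.1 = 2.734 m·K/W
Known resistances:
  R'_conv,in = 1/(2πr h) = 1/(2π·0.212·82.0) = 0.009155 m·K/W
  R'_cast iron = ln(0.228/0.212)/(2πk) = 0.07276/(2π·55.2) = 2.098×10^-4 m·K/W
  R'_diatomaceous earth = ln(0.697/0.441)/(2πk) = 0.4577/(2π·0.0882) = 0.8260 m·K/W
  R'_conv,out = 1/(2πr h) = 1/(2π·0.697·6.17) = 0.03701 m·K/W
R_perlite = ΣR − ΣR_known = 2.734 − 0.8724 = 1.862 m·K/W
ln(r₂/r₁)/(2πk) = 1.862 ⇒ k = 0.6597/(2π·1.862) = 0.0564 W/m·K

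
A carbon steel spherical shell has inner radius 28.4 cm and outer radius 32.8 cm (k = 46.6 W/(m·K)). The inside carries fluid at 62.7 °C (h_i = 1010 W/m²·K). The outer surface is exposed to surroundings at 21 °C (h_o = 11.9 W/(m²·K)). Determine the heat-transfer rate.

Q = 652 W

Series thermal resistances, inner to outer:
  R_conv,in = 1/(4πr²h) = 1/(4π·0.284²·1010) = 9.769×10^-4 K/W
  R_carbon steel = (1/0.284 − 1/0.328)/(4πk) = 0.4723/(4π·46.6) = 8.066×10^-4 K/W
  R_conv,out = 1/(4πr²h) = 1/(4π·0.328²·11.9) = 0.06216 K/W
ΣR = 9.769×10^-4 + 8.066×10^-4 + 0.06216 = 0.06394 K/W
Q = ΔT/ΣR = (62.7 °C − 21 °C)/0.06394 = 652 W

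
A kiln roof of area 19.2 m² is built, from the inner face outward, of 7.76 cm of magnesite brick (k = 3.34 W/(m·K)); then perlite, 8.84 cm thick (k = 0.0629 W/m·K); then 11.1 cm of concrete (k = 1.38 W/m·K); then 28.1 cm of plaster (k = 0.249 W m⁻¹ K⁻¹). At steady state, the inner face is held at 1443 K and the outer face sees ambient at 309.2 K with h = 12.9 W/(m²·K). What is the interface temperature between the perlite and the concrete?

T = 846 K

Resistance network (inner→outer):
  R_magnesite brick = L/(kA) = 0.0776/(3.34·19.2) = 0.001210 K/W
  R_perlite = L/(kA) = 0.0884/(0.0629·19.2) = 0.07320 K/W
  R_concrete = L/(kA) = 0.111/(1.38·19.2) = 0.004189 K/W
  R_plaster = L/(kA) = 0.281/(0.249·19.2) = 0.05878 K/W
  R_conv,out = 1/(hA) = 1/(12.9·19.2) = 0.004037 K/W
ΣR = 0.001210 + 0.07320 + 0.004189 + 0.05878 + 0.004037 = 0.1414 K/W
Q = ΔT/ΣR = (1443 K − 309.2 K)/0.1414 = 8018 W
From the inner boundary to the perlite/concrete interface, ΣR_partial = 0.07441 K/W.
T_interface = T_in − Q·ΣR_partial = 1443 K − (8018)(0.07441) = 846 K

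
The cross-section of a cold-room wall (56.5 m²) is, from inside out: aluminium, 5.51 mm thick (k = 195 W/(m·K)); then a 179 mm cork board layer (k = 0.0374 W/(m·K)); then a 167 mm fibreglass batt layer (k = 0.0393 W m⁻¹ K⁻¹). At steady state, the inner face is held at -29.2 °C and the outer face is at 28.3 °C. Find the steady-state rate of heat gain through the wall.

Series thermal resistances, inner to outer:
  R_aluminium = L/(kA) = 0.00551/(195·56.5) = 5.001×10^-7 K/W
  R_cork board = L/(kA) = 0.179/(0.0374·56.5) = 0.08471 K/W
  R_fibreglass batt = L/(kA) = 0.167/(0.0393·56.5) = 0.07521 K/W
ΣR = 5.001×10^-7 + 0.08471 + 0.07521 = 0.1599 K/W
Q = ΔT/ΣR = (-29.2 °C − 28.3 °C)/0.1599 = -360 W
(Negative Q ⇒ heat flows inward; heat gain = 360 W.)

Q = 360 W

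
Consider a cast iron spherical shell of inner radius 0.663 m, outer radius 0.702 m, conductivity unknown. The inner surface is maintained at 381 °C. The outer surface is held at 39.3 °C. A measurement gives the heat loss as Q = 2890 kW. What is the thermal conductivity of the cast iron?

ΣR = ΔT/Q = |381 − 39.3|/2.89×10^6 = 1.182×10^-4 K/W
(1/r₁−1/r₂)/(4πk) = 1.182×10^-4 ⇒ k = 0.08379/(4π·1.182×10^-4) = 56.4 W/m·K

k = 56.4 W/m·K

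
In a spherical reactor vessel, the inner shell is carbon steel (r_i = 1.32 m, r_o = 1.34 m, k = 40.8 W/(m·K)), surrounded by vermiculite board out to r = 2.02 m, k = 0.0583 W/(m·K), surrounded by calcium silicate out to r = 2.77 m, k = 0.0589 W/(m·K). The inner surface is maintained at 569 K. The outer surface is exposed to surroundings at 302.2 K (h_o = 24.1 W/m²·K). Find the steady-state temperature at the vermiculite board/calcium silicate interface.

Treat each layer as a resistance in series:
  R_carbon steel = (1/1.32 − 1/1.34)/(4πk) = 0.01131/(4π·40.8) = 2.205×10^-5 K/W
  R_vermiculite board = (1/1.34 − 1/2.02)/(4πk) = 0.2512/(4π·0.0583) = 0.3429 K/W
  R_calcium silicate = (1/2.02 − 1/2.77)/(4πk) = 0.1340/(4π·0.0589) = 0.1811 K/W
  R_conv,out = 1/(4πr²h) = 1/(4π·2.77²·24.1) = 4.303×10^-4 K/W
ΣR = 2.205×10^-5 + 0.3429 + 0.1811 + 4.303×10^-4 = 0.5245 K/W
Q = ΔT/ΣR = (569 K − 302.2 K)/0.5245 = 508.7 W
From the inner boundary to the vermiculite board/calcium silicate interface, ΣR_partial = 0.3429 K/W.
T_interface = T_in − Q·ΣR_partial = 569 K − (508.7)(0.3429) = 395 K

T = 395 K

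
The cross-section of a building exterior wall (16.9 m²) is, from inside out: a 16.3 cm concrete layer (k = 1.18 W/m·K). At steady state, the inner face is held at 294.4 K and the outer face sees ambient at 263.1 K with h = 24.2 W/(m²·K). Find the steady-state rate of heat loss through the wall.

Series thermal resistances, inner to outer:
  R_concrete = L/(kA) = 0.163/(1.18·16.9) = 0.008174 K/W
  R_conv,out = 1/(hA) = 1/(24.2·16.9) = 0.002445 K/W
ΣR = 0.008174 + 0.002445 = 0.01062 K/W
Q = ΔT/ΣR = (294.4 K − 263.1 K)/0.01062 = 2950 W

Q = 2950 W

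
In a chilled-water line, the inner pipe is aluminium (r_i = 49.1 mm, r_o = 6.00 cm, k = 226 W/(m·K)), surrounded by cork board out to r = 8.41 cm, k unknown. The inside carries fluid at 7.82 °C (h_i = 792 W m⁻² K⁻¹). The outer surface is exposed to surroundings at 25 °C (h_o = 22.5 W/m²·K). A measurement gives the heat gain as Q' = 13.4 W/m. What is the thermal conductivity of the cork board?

k = 0.0450 W/m·K

ΣR = ΔT/Q' = |7.82 − 25|/13.4 = 1.282 m·K/W
Known resistances:
  R'_conv,in = 1/(2πr h) = 1/(2π·0.0491·792) = 0.004093 m·K/W
  R'_aluminium = ln(0.0600/0.0491)/(2πk) = 0.2005/(2π·226) = 1.412×10^-4 m·K/W
  R'_conv,out = 1/(2πr h) = 1/(2π·0.0841·22.5) = 0.08411 m·K/W
R_cork board = ΣR − ΣR_known = 1.282 − 0.08834 = 1.194 m·K/W
ln(r₂/r₁)/(2πk) = 1.194 ⇒ k = 0.3377/(2π·1.194) = 0.0450 W/m·K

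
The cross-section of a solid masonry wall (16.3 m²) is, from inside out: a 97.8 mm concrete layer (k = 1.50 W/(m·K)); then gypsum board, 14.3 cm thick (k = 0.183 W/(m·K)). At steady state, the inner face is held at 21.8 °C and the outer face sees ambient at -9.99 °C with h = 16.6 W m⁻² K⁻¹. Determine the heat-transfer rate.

Q = 571 W

Series thermal resistances, inner to outer:
  R_concrete = L/(kA) = 0.0978/(1.50·16.3) = 0.004000 K/W
  R_gypsum board = L/(kA) = 0.143/(0.183·16.3) = 0.04794 K/W
  R_conv,out = 1/(hA) = 1/(16.6·16.3) = 0.003696 K/W
ΣR = 0.004000 + 0.04794 + 0.003696 = 0.05564 K/W
Q = ΔT/ΣR = (21.8 °C − -9.99 °C)/0.05564 = 571 W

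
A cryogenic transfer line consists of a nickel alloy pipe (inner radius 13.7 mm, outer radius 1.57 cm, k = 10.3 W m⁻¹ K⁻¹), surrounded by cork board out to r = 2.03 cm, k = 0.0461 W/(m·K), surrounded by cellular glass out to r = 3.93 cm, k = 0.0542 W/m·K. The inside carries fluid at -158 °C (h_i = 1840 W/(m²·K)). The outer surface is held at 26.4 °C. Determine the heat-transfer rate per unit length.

Treat each layer as a resistance in series:
  R'_conv,in = 1/(2πr h) = 1/(2π·0.0137·1840) = 0.006314 m·K/W
  R'_nickel alloy = ln(0.0157/0.0137)/(2πk) = 0.1363/(2π·10.3) = 0.002106 m·K/W
  R'_cork board = ln(0.0203/0.0157)/(2πk) = 0.2570/(2π·0.0461) = 0.8871 m·K/W
  R'_cellular glass = ln(0.0393/0.0203)/(2πk) = 0.6606/(2π·0.0542) = 1.940 m·K/W
ΣR = 0.006314 + 0.002106 + 0.8871 + 1.940 = 2.836 m·K/W
Q' = ΔT/ΣR = (-158 °C − 26.4 °C)/2.836 = -65.0 W/m
(Negative Q' ⇒ heat flows inward; heat gain = 65.0 W/m.)

Q' = 65.0 W/m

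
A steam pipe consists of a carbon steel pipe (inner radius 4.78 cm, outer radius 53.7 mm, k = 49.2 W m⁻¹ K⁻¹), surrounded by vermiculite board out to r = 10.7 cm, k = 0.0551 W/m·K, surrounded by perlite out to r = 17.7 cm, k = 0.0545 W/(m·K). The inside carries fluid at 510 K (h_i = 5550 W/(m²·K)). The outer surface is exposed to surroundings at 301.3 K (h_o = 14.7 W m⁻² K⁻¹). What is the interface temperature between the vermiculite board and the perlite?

Treat each layer as a resistance in series:
  R'_conv,in = 1/(2πr h) = 1/(2π·0.0478·5550) = 5.999×10^-4 m·K/W
  R'_carbon steel = ln(0.0537/0.0478)/(2πk) = 0.1164/(2π·49.2) = 3.765×10^-4 m·K/W
  R'_vermiculite board = ln(0.107/0.0537)/(2πk) = 0.6894/(2π·0.0551) = 1.991 m·K/W
  R'_perlite = ln(0.177/0.107)/(2πk) = 0.5033/(2π·0.0545) = 1.470 m·K/W
  R'_conv,out = 1/(2πr h) = 1/(2π·0.177·14.7) = 0.06117 m·K/W
ΣR = 5.999×10^-4 + 3.765×10^-4 + 1.991 + 1.470 + 0.06117 = 3.523 m·K/W
Q' = ΔT/ΣR = (510 K − 301.3 K)/3.523 = 59.24 W/m
From the inner boundary to the vermiculite board/perlite interface, ΣR_partial = 1.992 m·K/W.
T_interface = T_in − Q'·ΣR_partial = 510 K − (59.24)(1.992) = 392 K

T = 392 K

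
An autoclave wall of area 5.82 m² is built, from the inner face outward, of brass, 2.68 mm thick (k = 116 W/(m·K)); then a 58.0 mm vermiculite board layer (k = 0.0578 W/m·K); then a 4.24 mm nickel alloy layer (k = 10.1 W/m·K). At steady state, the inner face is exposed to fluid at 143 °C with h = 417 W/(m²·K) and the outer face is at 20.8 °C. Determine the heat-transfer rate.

Resistance network (inner→outer):
  R_conv,in = 1/(hA) = 1/(417·5.82) = 4.120×10^-4 K/W
  R_brass = L/(kA) = 0.00268/(116·5.82) = 3.970×10^-6 K/W
  R_vermiculite board = L/(kA) = 0.0580/(0.0578·5.82) = 0.1724 K/W
  R_nickel alloy = L/(kA) = 0.00424/(10.1·5.82) = 7.213×10^-5 K/W
ΣR = 4.120×10^-4 + 3.970×10^-6 + 0.1724 + 7.213×10^-5 = 0.1729 K/W
Q = ΔT/ΣR = (143 °C − 20.8 °C)/0.1729 = 707 W

Q = 707 W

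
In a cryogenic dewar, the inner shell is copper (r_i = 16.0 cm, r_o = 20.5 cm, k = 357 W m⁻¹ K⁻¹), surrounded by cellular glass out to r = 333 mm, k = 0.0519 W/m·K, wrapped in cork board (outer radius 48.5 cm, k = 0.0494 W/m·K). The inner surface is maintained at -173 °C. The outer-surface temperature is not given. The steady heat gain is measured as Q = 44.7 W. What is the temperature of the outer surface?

Sum the resistances:
  R_copper = (1/0.160 − 1/0.205)/(4πk) = 1.372/(4π·357) = 3.058×10^-4 K/W
  R_cellular glass = (1/0.205 − 1/0.333)/(4πk) = 1.875/(4π·0.0519) = 2.875 K/W
  R_cork board = (1/0.333 − 1/0.485)/(4πk) = 0.9411/(4π·0.0494) = 1.516 K/W
ΣR = 4.391 K/W
ΔT = Q·ΣR = 44.7 × 4.391 = 196.3 K
Heat flows inward, so T_out = T_in + ΔT = -173 + 196.3 = 23.3 °C

T_out = 23.3 °C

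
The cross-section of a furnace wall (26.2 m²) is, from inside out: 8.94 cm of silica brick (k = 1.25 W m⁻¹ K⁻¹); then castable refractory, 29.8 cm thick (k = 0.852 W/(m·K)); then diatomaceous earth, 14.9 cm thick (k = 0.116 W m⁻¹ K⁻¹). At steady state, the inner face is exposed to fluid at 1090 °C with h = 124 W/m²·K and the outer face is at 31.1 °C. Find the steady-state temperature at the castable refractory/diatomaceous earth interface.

T = 825 °C

Treat each layer as a resistance in series:
  R_conv,in = 1/(hA) = 1/(124·26.2) = 3.078×10^-4 K/W
  R_silica brick = L/(kA) = 0.0894/(1.25·26.2) = 0.002730 K/W
  R_castable refractory = L/(kA) = 0.298/(0.852·26.2) = 0.01335 K/W
  R_diatomaceous earth = L/(kA) = 0.149/(0.116·26.2) = 0.04903 K/W
ΣR = 3.078×10^-4 + 0.002730 + 0.01335 + 0.04903 = 0.06542 K/W
Q = ΔT/ΣR = (1090 °C − 31.1 °C)/0.06542 = 16190 W
From the inner boundary to the castable refractory/diatomaceous earth interface, ΣR_partial = 0.01639 K/W.
T_interface = T_in − Q·ΣR_partial = 1090 °C − (16190)(0.01639) = 825 °C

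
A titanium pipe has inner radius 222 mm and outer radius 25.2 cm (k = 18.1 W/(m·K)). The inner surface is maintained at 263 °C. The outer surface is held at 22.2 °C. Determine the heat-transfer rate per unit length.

Q' = 2.16×10^5 W/m

Q' = 2πk·ΔT/ln(r₂/r₁) = 2π × 18.1 × 240.8 / ln(0.252/0.222) = 2.16×10^5 W/m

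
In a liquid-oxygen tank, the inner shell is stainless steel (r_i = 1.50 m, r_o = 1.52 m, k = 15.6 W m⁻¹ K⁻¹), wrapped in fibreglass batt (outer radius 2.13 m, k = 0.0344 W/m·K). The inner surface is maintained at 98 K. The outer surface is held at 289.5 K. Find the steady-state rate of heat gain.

Series thermal resistances, inner to outer:
  R_stainless steel = (1/1.50 − 1/1.52)/(4πk) = 0.008772/(4π·15.6) = 4.475×10^-5 K/W
  R_fibreglass batt = (1/1.52 − 1/2.13)/(4πk) = 0.1884/(4π·0.0344) = 0.4359 K/W
ΣR = 4.475×10^-5 + 0.4359 = 0.4359 K/W
Q = ΔT/ΣR = (98 K − 289.5 K)/0.4359 = -439 W
(Negative Q ⇒ heat flows inward; heat gain = 439 W.)

Q = 439 W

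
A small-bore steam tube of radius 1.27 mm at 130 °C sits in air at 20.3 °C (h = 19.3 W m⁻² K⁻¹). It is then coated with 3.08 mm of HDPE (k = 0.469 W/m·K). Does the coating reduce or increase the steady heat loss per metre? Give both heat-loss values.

Critical radius for a cylinder: r_cr = k/h = 0.0243 m = 2.43 cm.
Outer radius after coating: r₂ = 0.00127 + 0.00308 = 0.00435 m.
Since r₁ < r_cr and r₂ ≤ r_cr, the coating moves toward the maximum at r_cr — heat loss rises.
Bare: R = 1/(2πr₁h) = 6.493 m·K/W; Q = 109.7/6.493 = 16.9 W/m.
Coated: R = R_cond + R_conv = 2.314 m·K/W; Q = 109.7/2.314 = 47.4 W/m.

increases: 16.9 → 47.4 W/m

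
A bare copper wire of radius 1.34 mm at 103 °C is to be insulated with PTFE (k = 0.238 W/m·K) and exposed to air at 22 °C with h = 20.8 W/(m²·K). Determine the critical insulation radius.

For a cylinder, r_cr = k_ins/h = 0.238/20.8 = 0.0114 m = 1.14 cm

r_cr = 1.14 cm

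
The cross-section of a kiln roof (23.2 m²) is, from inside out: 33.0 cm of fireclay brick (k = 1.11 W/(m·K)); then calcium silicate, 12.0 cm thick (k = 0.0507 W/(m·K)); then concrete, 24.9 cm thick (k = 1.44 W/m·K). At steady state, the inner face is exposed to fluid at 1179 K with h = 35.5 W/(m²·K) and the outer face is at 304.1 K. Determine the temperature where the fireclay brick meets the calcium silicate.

T = 1080 K

Series thermal resistances, inner to outer:
  R_conv,in = 1/(hA) = 1/(35.5·23.2) = 0.001214 K/W
  R_fireclay brick = L/(kA) = 0.330/(1.11·23.2) = 0.01281 K/W
  R_calcium silicate = L/(kA) = 0.120/(0.0507·23.2) = 0.1020 K/W
  R_concrete = L/(kA) = 0.249/(1.44·23.2) = 0.007453 K/W
ΣR = 0.001214 + 0.01281 + 0.1020 + 0.007453 = 0.1235 K/W
Q = ΔT/ΣR = (1179 K − 304.1 K)/0.1235 = 7084 W
From the inner boundary to the fireclay brick/calcium silicate interface, ΣR_partial = 0.01402 K/W.
T_interface = T_in − Q·ΣR_partial = 1179 K − (7084)(0.01402) = 1080 K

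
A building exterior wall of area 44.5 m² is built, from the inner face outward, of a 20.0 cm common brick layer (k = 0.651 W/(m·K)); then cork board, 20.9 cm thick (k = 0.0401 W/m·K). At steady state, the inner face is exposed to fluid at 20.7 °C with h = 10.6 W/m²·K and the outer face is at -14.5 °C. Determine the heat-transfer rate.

Q = 279 W

Resistance network (inner→outer):
  R_conv,in = 1/(hA) = 1/(10.6·44.5) = 0.002120 K/W
  R_common brick = L/(kA) = 0.200/(0.651·44.5) = 0.006904 K/W
  R_cork board = L/(kA) = 0.209/(0.0401·44.5) = 0.1171 K/W
ΣR = 0.002120 + 0.006904 + 0.1171 = 0.1261 K/W
Q = ΔT/ΣR = (20.7 °C − -14.5 °C)/0.1261 = 279 W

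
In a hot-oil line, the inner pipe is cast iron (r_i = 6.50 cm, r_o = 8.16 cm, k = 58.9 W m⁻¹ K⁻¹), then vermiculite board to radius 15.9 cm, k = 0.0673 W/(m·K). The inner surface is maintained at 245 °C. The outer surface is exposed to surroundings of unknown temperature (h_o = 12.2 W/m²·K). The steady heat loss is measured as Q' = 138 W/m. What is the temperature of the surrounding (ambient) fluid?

T_out = 15.9 °C

Sum the resistances:
  R'_cast iron = ln(0.0816/0.0650)/(2πk) = 0.2274/(2π·58.9) = 6.146×10^-4 m·K/W
  R'_vermiculite board = ln(0.159/0.0816)/(2πk) = 0.6671/(2π·0.0673) = 1.578 m·K/W
  R'_conv,out = 1/(2πr h) = 1/(2π·0.159·12.2) = 0.08205 m·K/W
ΣR = 1.660 m·K/W
ΔT = Q'·ΣR = 138 × 1.660 = 229.1 K
Heat flows outward, so T_out = T_in − ΔT = 245 − 229.1 = 15.9 °C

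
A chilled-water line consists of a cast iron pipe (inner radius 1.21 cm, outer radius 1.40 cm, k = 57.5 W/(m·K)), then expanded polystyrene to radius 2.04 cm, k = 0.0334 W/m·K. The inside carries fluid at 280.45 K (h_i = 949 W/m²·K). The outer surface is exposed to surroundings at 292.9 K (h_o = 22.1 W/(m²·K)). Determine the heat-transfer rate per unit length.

Resistance network (inner→outer):
  R'_conv,in = 1/(2πr h) = 1/(2π·0.0121·949) = 0.01386 m·K/W
  R'_cast iron = ln(0.0140/0.0121)/(2πk) = 0.1459/(2π·57.5) = 4.037×10^-4 m·K/W
  R'_expanded polystyrene = ln(0.0204/0.0140)/(2πk) = 0.3765/(2π·0.0334) = 1.794 m·K/W
  R'_conv,out = 1/(2πr h) = 1/(2π·0.0204·22.1) = 0.3530 m·K/W
ΣR = 0.01386 + 4.037×10^-4 + 1.794 + 0.3530 = 2.161 m·K/W
Q' = ΔT/ΣR = (280.45 K − 292.9 K)/2.161 = -5.76 W/m
(Negative Q' ⇒ heat flows inward; heat gain = 5.76 W/m.)

Q' = 5.76 W/m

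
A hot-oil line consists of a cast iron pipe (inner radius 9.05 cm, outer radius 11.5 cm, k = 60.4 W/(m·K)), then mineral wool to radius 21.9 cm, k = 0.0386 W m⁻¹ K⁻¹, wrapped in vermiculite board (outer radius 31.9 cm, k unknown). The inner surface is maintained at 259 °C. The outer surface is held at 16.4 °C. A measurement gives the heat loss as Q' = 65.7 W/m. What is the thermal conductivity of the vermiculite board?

ΣR = ΔT/Q' = |259 − 16.4|/65.7 = 3.693 m·K/W
Known resistances:
  R'_cast iron = ln(0.115/0.0905)/(2πk) = 0.2396/(2π·60.4) = 6.313×10^-4 m·K/W
  R'_mineral wool = ln(0.219/0.115)/(2πk) = 0.6441/(2π·0.0386) = 2.656 m·K/W
R_vermiculite board = ΣR − ΣR_known = 3.693 − 2.657 = 1.036 m·K/W
ln(r₂/r₁)/(2πk) = 1.036 ⇒ k = 0.3761/(2π·1.036) = 0.0578 W/m·K

k = 0.0578 W/m·K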